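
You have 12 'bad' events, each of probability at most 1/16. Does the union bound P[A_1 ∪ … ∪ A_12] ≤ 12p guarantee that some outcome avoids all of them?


Union bound: P[∪_{i=1}^{12} A_i] ≤ Σ_i P[A_i] ≤ 12·p = 12·(1/16) = 3/4.
Numerically: 3/4 ≈ 0.750.
Is 3/4 < 1? YES.
Since P[∪ A_i] ≤ 3/4 < 1, the complement has P[∩ A_i^c] ≥ 1 − 3/4 = 1/4 > 0, so some outcome avoids every A_i.

12·p = 3/4 ≈ 0.750; existence CERTIFIED by the union bound.


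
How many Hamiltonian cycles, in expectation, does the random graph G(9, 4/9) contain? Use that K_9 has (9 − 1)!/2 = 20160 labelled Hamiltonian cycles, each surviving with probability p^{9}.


K_9 has (9 − 1)!/2 = 20160 labelled Hamiltonian cycles.
For each such Hamiltonian cycle H, let X_H = 1 if all 9 edges of H are present in G. Then P[X_H = 1] = p^{9} = (4/9)^{9} = 262144/387420489.
Summing the indicators: E[X] = Σ_H E[X_H] = 20160 · p^{9} = 20160 · 262144/387420489 = 587202560/43046721.
Numerically: E[X] ≈ 13.6.

E[X] = 20160 · (4/9)^{9} = 587202560/43046721 ≈ 13.6.


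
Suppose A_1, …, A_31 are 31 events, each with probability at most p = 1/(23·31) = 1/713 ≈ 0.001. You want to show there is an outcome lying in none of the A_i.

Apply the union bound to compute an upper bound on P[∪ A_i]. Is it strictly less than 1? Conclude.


Union bound: P[∪_{i=1}^{31} A_i] ≤ Σ_i P[A_i] ≤ 31·p = 31·(1/713) = 1/23.
Numerically: 1/23 ≈ 0.043.
Is 1/23 < 1? YES.
Since P[∪ A_i] ≤ 1/23 < 1, the complement has P[∩ A_i^c] ≥ 1 − 1/23 = 22/23 > 0, so some outcome avoids every A_i.

31·p = 1/23 ≈ 0.043; existence CERTIFIED by the union bound.


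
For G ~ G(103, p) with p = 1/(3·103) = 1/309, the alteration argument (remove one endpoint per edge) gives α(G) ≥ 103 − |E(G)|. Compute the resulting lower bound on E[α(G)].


E[|E(G)|] = C(103, 2)·p = 5253 · (1/309) = 17.
E[α(G)] ≥ n − E[|E(G)|] = 103 − 17 = 86.
Numerically: ≈ 86.0000.
(This is only a lower bound; the true E[α(G)] may be larger.)

E[α(G)] ≥ 86 ≈ 86.0000.


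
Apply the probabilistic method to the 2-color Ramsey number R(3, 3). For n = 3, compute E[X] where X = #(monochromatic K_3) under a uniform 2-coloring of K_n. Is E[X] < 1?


E[X] = C(3, 3) · 2^{1 − 3} = 1 · 2^{−2} = 1/4.
As a reduced fraction: E[X] = 1/4 ≈ 0.250000.
Is E[X] < 1? YES.
Since E[X] < 1, there exists a 2-coloring of K_{3} with no monochromatic K_3; hence R(3, 3) > 3.

E[X] = 1/4 ≈ 0.250000; E[X] < 1, so R(3, 3) > 3.


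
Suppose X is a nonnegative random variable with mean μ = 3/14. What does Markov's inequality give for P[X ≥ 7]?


μ = E[X] = 3/14, a = 7.
Markov: P[X ≥ 7] ≤ μ/a = (3/14)/7 = 3/98.
Numerically: ≈ 0.0306.
(Since a = 7 > μ = 0.2143, the bound 3/98 is < 1 and informative.)

P[X ≥ 7] ≤ 3/98 ≈ 0.0306.


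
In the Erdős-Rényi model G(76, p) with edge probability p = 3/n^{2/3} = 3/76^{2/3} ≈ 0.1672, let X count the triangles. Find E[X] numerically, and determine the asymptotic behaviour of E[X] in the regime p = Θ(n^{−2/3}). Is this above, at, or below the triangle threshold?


Number of potential triangles: C(76, 3) = 70300.
Each occurs with probability p³ ≈ (0.1672)³ ≈ 4.674515e-03.
By linearity: E[X] = C(76, 3)·p³ ≈ 70300 · 4.674515e-03 ≈ 328.6184.
Since α = 2/3 < 1, p = c/n^{2/3} ≫ 1/n is above the triangle threshold p ~ 1/n. Asymptotically E[X] ~ (c³/6)·n^{3(1−α)} = (3³/6)·n^{1} → ∞; triangles are abundant w.h.p.

E[X] ≈ 328.6184; in regime p = Θ(1/n^{2/3}) E[X] diverges (above the triangle threshold p ~ 1/n).


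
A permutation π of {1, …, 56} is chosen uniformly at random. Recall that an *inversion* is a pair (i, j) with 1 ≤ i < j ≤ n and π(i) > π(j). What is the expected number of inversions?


Write X = Σ X_I over the C(56, 2) = 1540 pairs i < j, with X_I the indicator of one inversion.
There are 1540 indicators.
For each fixed pair i < j, the values π(i) and π(j) are two distinct elements of {1, …, 56} in uniformly random order; by symmetry P[π(i) > π(j)] = 1/2.
By linearity: E[X] = 1540 · (1/2) = C(56, 2) · (1/2) = 1540/2 = 770 ≈ 770.0000.

E[X] = 770 = 770.0000.


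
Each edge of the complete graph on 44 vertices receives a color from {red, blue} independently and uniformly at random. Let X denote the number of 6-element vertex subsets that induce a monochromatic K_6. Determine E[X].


Let X = Σ_S X_S over the C(44, 6) = 7059052 subsets S of size 6, where X_S = 1 if the K_6 on S is monochromatic.
For a fixed S, the K_6 on S has C(6, 2) = 15 edges. P[all 15 edges red] = (1/2)^15, and likewise for blue, so P[monochromatic] = 2·(1/2)^15 = 2^{1 − 15} = 1/16384.
Summing: E[X] = C(44, 6) · 2^{1 − 15} = 7059052 · 1/16384 = 1764763/4096.
Numerically: E[X] ≈ 430.85034.

E[X] = C(44,6)·2^(1−C(6,2)) = 1764763/4096 ≈ 430.85034.


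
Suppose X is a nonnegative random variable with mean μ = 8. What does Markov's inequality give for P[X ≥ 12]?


μ = E[X] = 8, a = 12.
Markov: P[X ≥ 12] ≤ μ/a = (8)/12 = 2/3.
Numerically: ≈ 0.667.
(Since a = 12 > μ = 8.000, the bound 2/3 is < 1 and informative.)

P[X ≥ 12] ≤ 2/3 ≈ 0.667.


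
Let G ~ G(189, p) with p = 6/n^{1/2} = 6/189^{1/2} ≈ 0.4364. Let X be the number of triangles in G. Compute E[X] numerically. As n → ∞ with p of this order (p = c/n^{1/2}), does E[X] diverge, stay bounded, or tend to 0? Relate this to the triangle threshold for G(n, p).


Number of potential triangles: C(189, 3) = 1107414.
Each occurs with probability p³ ≈ (0.4364)³ ≈ 8.313062e-02.
By linearity: E[X] = C(189, 3)·p³ ≈ 1107414 · 8.313062e-02 ≈ 92060.0178.
Since α = 1/2 < 1, p = c/n^{1/2} ≫ 1/n is above the triangle threshold p ~ 1/n. Asymptotically E[X] ~ (c³/6)·n^{3(1−α)} = (6³/6)·n^{1.5} → ∞; triangles are abundant w.h.p.

E[X] ≈ 92060.0178; in regime p = Θ(1/n^{1/2}) E[X] diverges (above the triangle threshold p ~ 1/n).


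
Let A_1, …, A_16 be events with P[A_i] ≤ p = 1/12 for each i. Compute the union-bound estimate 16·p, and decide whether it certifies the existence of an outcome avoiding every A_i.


Union bound: P[∪_{i=1}^{16} A_i] ≤ Σ_i P[A_i] ≤ 16·p = 16·(1/12) = 4/3.
Numerically: 4/3 ≈ 1.33333.
Is 4/3 < 1? NO.
Since the bound 4/3 is ≥ 1, the union bound is uninformative here; it does NOT by itself certify existence.

16·p = 4/3 ≈ 1.33333; existence NOT certified by the union bound.


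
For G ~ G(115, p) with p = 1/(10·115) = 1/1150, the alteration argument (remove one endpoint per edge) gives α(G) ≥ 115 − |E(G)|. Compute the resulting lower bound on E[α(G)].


E[|E(G)|] = C(115, 2)·p = 6555 · (1/1150) = 57/10.
E[α(G)] ≥ n − E[|E(G)|] = 115 − 57/10 = 1093/10.
Numerically: ≈ 109.300.
(This is only a lower bound; the true E[α(G)] may be larger.)

E[α(G)] ≥ 1093/10 ≈ 109.300.


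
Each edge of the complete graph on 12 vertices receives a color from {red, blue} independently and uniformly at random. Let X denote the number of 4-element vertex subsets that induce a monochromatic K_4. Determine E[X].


Let X = Σ_S X_S over the C(12, 4) = 495 subsets S of size 4, where X_S = 1 if the K_4 on S is monochromatic.
For a fixed S, the K_4 on S has C(4, 2) = 6 edges. P[all 6 edges red] = (1/2)^6, and likewise for blue, so P[monochromatic] = 2·(1/2)^6 = 2^{1 − 6} = 1/32.
By linearity of expectation: E[X] = C(12, 4) · 2^{1 − 6} = 495 · 1/32 = 495/32.
Numerically: E[X] ≈ 15.469.

E[X] = C(12,4)·2^(1−C(4,2)) = 495/32 ≈ 15.469.


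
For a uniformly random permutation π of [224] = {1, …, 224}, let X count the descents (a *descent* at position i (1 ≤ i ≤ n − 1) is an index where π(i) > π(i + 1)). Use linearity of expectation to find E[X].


Write X = Σ X_I over i = 1, …, 223, with X_I the indicator of one descent.
There are 223 indicators.
For each fixed i, the pair (π(i), π(i+1)) is a uniformly random ordered pair of distinct values from {1, …, 224}; by symmetry P[π(i) > π(i+1)] = 1/2.
By linearity: E[X] = 223 · (1/2) = (224 − 1) · (1/2) = 223/2 ≈ 111.500.

E[X] = 223/2 = 111.500.


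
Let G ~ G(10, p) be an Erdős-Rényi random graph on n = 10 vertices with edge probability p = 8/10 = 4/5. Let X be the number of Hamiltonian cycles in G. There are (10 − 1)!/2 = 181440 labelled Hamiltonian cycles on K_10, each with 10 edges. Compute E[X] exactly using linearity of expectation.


K_10 has (10 − 1)!/2 = 181440 labelled Hamiltonian cycles.
For each such Hamiltonian cycle H, let X_H = 1 if all 10 edges of H are present in G. Then P[X_H = 1] = p^{10} = (4/5)^{10} = 1048576/9765625.
By linearity of expectation: E[X] = Σ_H E[X_H] = 181440 · p^{10} = 181440 · 1048576/9765625 = 38050725888/1953125.
Numerically: E[X] ≈ 19482.

E[X] = 181440 · (4/5)^{10} = 38050725888/1953125 ≈ 19482.


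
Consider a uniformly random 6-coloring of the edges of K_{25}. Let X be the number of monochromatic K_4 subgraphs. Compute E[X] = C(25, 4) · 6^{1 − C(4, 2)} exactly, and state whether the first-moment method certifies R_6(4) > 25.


E[X] = C(25, 4) · 6^{1 − 6} = 12650 · 6^{−5} = 12650/7776.
As a reduced fraction: E[X] = 6325/3888 ≈ 1.627.
Is E[X] < 1? NO.
Since E[X] ≥ 1, the first-moment bound is inconclusive at n = 25; it does NOT by itself certify R_6(4) > 25.

E[X] = 6325/3888 ≈ 1.627; E[X] ≥ 1; first-moment method inconclusive here.


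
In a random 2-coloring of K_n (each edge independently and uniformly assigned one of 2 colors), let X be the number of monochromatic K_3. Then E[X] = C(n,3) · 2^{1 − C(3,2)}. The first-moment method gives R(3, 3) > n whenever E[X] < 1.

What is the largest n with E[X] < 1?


We need C(n, 3) · 2^{1 − 3} < 1, i.e. C(n, 3) < 2^{3 − 1} = 4.
Check values of n near the boundary:
  n = 3: C(3, 3) = 1; 1 < 4? YES
  n = 4: C(4, 3) = 4; 4 < 4? NO
  n = 5: C(5, 3) = 10; 10 < 4? NO
  n = 6: C(6, 3) = 20; 20 < 4? NO
The largest n with C(n, 3) < 4 is n = 3 (where E[X] = 1/4 ≈ 0.250). Hence R(3, 3) > 3, i.e. R(3, 3) ≥ 4.

Largest n = 3; hence R(3, 3) > 3.


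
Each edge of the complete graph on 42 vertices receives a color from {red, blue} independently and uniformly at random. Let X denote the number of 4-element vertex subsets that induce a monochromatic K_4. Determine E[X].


Let X = Σ_S X_S over the C(42, 4) = 111930 subsets S of size 4, where X_S = 1 if the K_4 on S is monochromatic.
For a fixed S, the K_4 on S has C(4, 2) = 6 edges. P[all 6 edges red] = (1/2)^6, and likewise for blue, so P[monochromatic] = 2·(1/2)^6 = 2^{1 − 6} = 1/32.
By linearity: E[X] = C(42, 4) · 2^{1 − 6} = 111930 · 1/32 = 55965/16.
Numerically: E[X] ≈ 3497.81250.

E[X] = C(42,4)·2^(1−C(4,2)) = 55965/16 ≈ 3497.81250.


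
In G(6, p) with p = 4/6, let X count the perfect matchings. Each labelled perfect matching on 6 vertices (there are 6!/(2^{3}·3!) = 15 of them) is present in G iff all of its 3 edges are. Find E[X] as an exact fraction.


K_6 has 6!/(2^{3}·3!) = 15 labelled perfect matchings.
For each such perfect matching H, let X_H = 1 if all 3 edges of H are present in G. Then P[X_H = 1] = p^{3} = (2/3)^{3} = 8/27.
By linearity of expectation: E[X] = Σ_H E[X_H] = 15 · p^{3} = 15 · 8/27 = 40/9.
Numerically: E[X] ≈ 4.4444.

E[X] = 15 · (2/3)^{3} = 40/9 ≈ 4.4444.


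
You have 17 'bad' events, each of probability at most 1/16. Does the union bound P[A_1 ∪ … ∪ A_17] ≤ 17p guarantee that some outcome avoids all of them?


Union bound: P[∪_{i=1}^{17} A_i] ≤ Σ_i P[A_i] ≤ 17·p = 17·(1/16) = 17/16.
Numerically: 17/16 ≈ 1.062500.
Is 17/16 < 1? NO.
Since the bound 17/16 is ≥ 1, the union bound is uninformative here; it does NOT by itself certify existence.

17·p = 17/16 ≈ 1.062500; existence NOT certified by the union bound.


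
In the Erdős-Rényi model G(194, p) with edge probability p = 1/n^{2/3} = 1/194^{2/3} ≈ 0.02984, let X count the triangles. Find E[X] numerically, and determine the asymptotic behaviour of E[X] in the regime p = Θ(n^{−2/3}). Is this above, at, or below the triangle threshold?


Number of potential triangles: C(194, 3) = 1198144.
Each occurs with probability p³ ≈ (0.02984)³ ≈ 2.657031e-05.
By linearity: E[X] = C(194, 3)·p³ ≈ 1198144 · 2.657031e-05 ≈ 31.8351.
Since α = 2/3 < 1, p = c/n^{2/3} ≫ 1/n is above the triangle threshold p ~ 1/n. Asymptotically E[X] ~ (c³/6)·n^{3(1−α)} = (1³/6)·n^{1} → ∞; triangles are abundant w.h.p.

E[X] ≈ 31.8351; in regime p = Θ(1/n^{2/3}) E[X] diverges (above the triangle threshold p ~ 1/n).


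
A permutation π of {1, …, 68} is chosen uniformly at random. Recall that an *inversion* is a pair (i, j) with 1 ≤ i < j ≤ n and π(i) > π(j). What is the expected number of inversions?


Write X = Σ X_I over the C(68, 2) = 2278 pairs i < j, with X_I the indicator of one inversion.
There are 2278 indicators.
For each fixed pair i < j, the values π(i) and π(j) are two distinct elements of {1, …, 68} in uniformly random order; by symmetry P[π(i) > π(j)] = 1/2.
By linearity: E[X] = 2278 · (1/2) = C(68, 2) · (1/2) = 2278/2 = 1139 ≈ 1139.000.

E[X] = 1139 = 1139.000.


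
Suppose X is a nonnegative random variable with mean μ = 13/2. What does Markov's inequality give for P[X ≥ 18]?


μ = E[X] = 13/2, a = 18.
Markov: P[X ≥ 18] ≤ μ/a = (13/2)/18 = 13/36.
Numerically: ≈ 0.3611.
(Since a = 18 > μ = 6.5000, the bound 13/36 is < 1 and informative.)

P[X ≥ 18] ≤ 13/36 ≈ 0.3611.


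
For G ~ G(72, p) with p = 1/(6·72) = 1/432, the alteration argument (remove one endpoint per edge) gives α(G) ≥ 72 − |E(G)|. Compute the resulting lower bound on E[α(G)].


E[|E(G)|] = C(72, 2)·p = 2556 · (1/432) = 71/12.
E[α(G)] ≥ n − E[|E(G)|] = 72 − 71/12 = 793/12.
Numerically: ≈ 66.08333.
(This is only a lower bound; the true E[α(G)] may be larger.)

E[α(G)] ≥ 793/12 ≈ 66.08333.


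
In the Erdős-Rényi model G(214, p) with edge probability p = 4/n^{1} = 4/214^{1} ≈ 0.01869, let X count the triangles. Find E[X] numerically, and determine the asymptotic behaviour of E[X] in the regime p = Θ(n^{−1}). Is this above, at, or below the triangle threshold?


Number of potential triangles: C(214, 3) = 1610564.
Each occurs with probability p³ ≈ (0.01869)³ ≈ 6.530383e-06.
By linearity: E[X] = C(214, 3)·p³ ≈ 1610564 · 6.530383e-06 ≈ 10.5176.
Here α = 1, so p = 4/n is exactly at the triangle threshold p ~ 1/n. Asymptotically E[X] → c³/6 = 4³/6 = 32/3 ≈ 10.6667, a bounded constant. In this regime the triangle count is asymptotically Poisson(c³/6).

E[X] ≈ 10.5176; in regime p = Θ(1/n^{1}) E[X] stays bounded (at the triangle threshold p ~ 1/n).


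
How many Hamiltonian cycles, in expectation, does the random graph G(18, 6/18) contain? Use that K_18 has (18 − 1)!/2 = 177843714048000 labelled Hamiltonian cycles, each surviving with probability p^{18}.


K_18 has (18 − 1)!/2 = 177843714048000 labelled Hamiltonian cycles.
For each such Hamiltonian cycle H, let X_H = 1 if all 18 edges of H are present in G. Then P[X_H = 1] = p^{18} = (1/3)^{18} = 1/387420489.
Summing the indicators: E[X] = Σ_H E[X_H] = 177843714048000 · p^{18} = 177843714048000 · 1/387420489 = 243955712000/531441.
Numerically: E[X] ≈ 4.59e+05.

E[X] = 177843714048000 · (1/3)^{18} = 243955712000/531441 ≈ 4.59e+05.


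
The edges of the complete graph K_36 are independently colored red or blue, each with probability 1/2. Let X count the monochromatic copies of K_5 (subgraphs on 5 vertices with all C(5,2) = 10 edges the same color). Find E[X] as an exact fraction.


Let X = Σ_S X_S over the C(36, 5) = 376992 subsets S of size 5, where X_S = 1 if the K_5 on S is monochromatic.
For a fixed S, the K_5 on S has C(5, 2) = 10 edges. P[all 10 edges red] = (1/2)^10, and likewise for blue, so P[monochromatic] = 2·(1/2)^10 = 2^{1 − 10} = 1/512.
By linearity of expectation: E[X] = C(36, 5) · 2^{1 − 10} = 376992 · 1/512 = 11781/16.
Numerically: E[X] ≈ 736.31250.

E[X] = C(36,5)·2^(1−C(5,2)) = 11781/16 ≈ 736.31250.


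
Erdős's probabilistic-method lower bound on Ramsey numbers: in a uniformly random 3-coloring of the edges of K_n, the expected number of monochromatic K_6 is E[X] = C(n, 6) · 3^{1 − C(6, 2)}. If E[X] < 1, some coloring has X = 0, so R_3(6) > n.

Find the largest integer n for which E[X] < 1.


We need C(n, 6) · 3^{1 − 15} < 1, i.e. C(n, 6) < 3^{15 − 1} = 4782969.
Check values of n near the boundary:
  n = 40: C(40, 6) = 3838380; 3838380 < 4782969? YES
  n = 41: C(41, 6) = 4496388; 4496388 < 4782969? YES
  n = 42: C(42, 6) = 5245786; 5245786 < 4782969? NO
  n = 43: C(43, 6) = 6096454; 6096454 < 4782969? NO
The largest n with C(n, 6) < 4782969 is n = 41 (where E[X] = 1498796/1594323 ≈ 0.940). Hence R_3(6) > 41, i.e. R_3(6) ≥ 42.

Largest n = 41; hence R_3(6) > 41.


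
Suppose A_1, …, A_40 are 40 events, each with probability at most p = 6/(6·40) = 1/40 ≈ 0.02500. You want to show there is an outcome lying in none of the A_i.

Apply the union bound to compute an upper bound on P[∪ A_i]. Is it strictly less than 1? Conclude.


Union bound: P[∪_{i=1}^{40} A_i] ≤ Σ_i P[A_i] ≤ 40·p = 40·(1/40) = 1.
Numerically: 1 ≈ 1.00000.
Is 1 < 1? NO.
Since the bound 1 is ≥ 1, the union bound is uninformative here; it does NOT by itself certify existence.

40·p = 1 ≈ 1.00000; existence NOT certified by the union bound.


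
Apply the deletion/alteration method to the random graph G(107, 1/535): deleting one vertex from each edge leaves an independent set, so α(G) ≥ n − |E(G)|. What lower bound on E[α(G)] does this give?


E[|E(G)|] = C(107, 2)·p = 5671 · (1/535) = 53/5.
E[α(G)] ≥ n − E[|E(G)|] = 107 − 53/5 = 482/5.
Numerically: ≈ 96.400.
(This is only a lower bound; the true E[α(G)] may be larger.)

E[α(G)] ≥ 482/5 ≈ 96.400.


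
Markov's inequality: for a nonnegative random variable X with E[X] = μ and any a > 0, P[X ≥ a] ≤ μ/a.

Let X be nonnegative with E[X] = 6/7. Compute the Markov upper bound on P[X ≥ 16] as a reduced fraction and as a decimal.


μ = E[X] = 6/7, a = 16.
Markov: P[X ≥ 16] ≤ μ/a = (6/7)/16 = 3/56.
Numerically: ≈ 0.053571.
(Since a = 16 > μ = 0.857143, the bound 3/56 is < 1 and informative.)

P[X ≥ 16] ≤ 3/56 ≈ 0.053571.


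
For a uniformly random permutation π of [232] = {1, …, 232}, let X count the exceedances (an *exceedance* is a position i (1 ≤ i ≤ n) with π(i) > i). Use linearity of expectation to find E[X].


Write X = Σ_{i=1}^{232} X_i, where X_i = 1_{π(i) > i}.
For each fixed i, π(i) is uniform over {1, …, 232} (marginal of a uniform permutation), so P[π(i) > i] = (n − i)/n. Summing: Σ_{i=1}^{232} (n − i)/n = (0 + 1 + … + 231)/232 = 232(232 − 1)/(2·232) = (232 − 1)/2.
Hence E[X] = Σ_{i=1}^{232} (232 − i)/232 = 231/2 ≈ 115.50000.

E[X] = 231/2 = 115.50000.


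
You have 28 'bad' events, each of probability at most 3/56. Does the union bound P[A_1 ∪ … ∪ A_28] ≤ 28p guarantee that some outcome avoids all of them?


Union bound: P[∪_{i=1}^{28} A_i] ≤ Σ_i P[A_i] ≤ 28·p = 28·(3/56) = 3/2.
Numerically: 3/2 ≈ 1.5000.
Is 3/2 < 1? NO.
Since the bound 3/2 is ≥ 1, the union bound is uninformative here; it does NOT by itself certify existence.

28·p = 3/2 ≈ 1.5000; existence NOT certified by the union bound.


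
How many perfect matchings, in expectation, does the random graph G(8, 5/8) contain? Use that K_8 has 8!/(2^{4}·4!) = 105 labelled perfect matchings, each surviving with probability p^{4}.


K_8 has 8!/(2^{4}·4!) = 105 labelled perfect matchings.
For each such perfect matching H, let X_H = 1 if all 4 edges of H are present in G. Then P[X_H = 1] = p^{4} = (5/8)^{4} = 625/4096.
Summing the indicators: E[X] = Σ_H E[X_H] = 105 · p^{4} = 105 · 625/4096 = 65625/4096.
Numerically: E[X] ≈ 16.

E[X] = 105 · (5/8)^{4} = 65625/4096 ≈ 16.


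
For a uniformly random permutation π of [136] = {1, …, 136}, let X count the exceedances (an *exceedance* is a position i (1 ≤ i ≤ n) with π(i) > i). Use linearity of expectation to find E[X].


Write X = Σ_{i=1}^{136} X_i, where X_i = 1_{π(i) > i}.
For each fixed i, π(i) is uniform over {1, …, 136} (marginal of a uniform permutation), so P[π(i) > i] = (n − i)/n. Summing: Σ_{i=1}^{136} (n − i)/n = (0 + 1 + … + 135)/136 = 136(136 − 1)/(2·136) = (136 − 1)/2.
Hence E[X] = Σ_{i=1}^{136} (136 − i)/136 = 135/2 ≈ 67.5000.

E[X] = 135/2 = 67.5000.


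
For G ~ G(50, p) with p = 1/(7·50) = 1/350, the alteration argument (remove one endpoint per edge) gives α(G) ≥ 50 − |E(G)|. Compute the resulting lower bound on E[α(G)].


E[|E(G)|] = C(50, 2)·p = 1225 · (1/350) = 7/2.
E[α(G)] ≥ n − E[|E(G)|] = 50 − 7/2 = 93/2.
Numerically: ≈ 46.500000.
(This is only a lower bound; the true E[α(G)] may be larger.)

E[α(G)] ≥ 93/2 ≈ 46.500000.


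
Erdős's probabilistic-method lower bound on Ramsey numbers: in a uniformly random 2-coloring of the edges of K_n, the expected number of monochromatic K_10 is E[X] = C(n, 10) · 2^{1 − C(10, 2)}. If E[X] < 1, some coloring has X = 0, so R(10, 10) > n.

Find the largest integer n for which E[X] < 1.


We need C(n, 10) · 2^{1 − 45} < 1, i.e. C(n, 10) < 2^{45 − 1} = 17592186044416.
Check values of n near the boundary:
  n = 96: C(96, 10) = 11279926456656; 11279926456656 < 17592186044416? YES
  n = 97: C(97, 10) = 12576469727536; 12576469727536 < 17592186044416? YES
  n = 98: C(98, 10) = 14005614014756; 14005614014756 < 17592186044416? YES
  n = 99: C(99, 10) = 15579278510796; 15579278510796 < 17592186044416? YES
  n = 100: C(100, 10) = 17310309456440; 17310309456440 < 17592186044416? YES
  n = 101: C(101, 10) = 19212541264840; 19212541264840 < 17592186044416? NO
  n = 102: C(102, 10) = 21300860967540; 21300860967540 < 17592186044416? NO
  n = 103: C(103, 10) = 23591276125340; 23591276125340 < 17592186044416? NO
The largest n with C(n, 10) < 17592186044416 is n = 100 (where E[X] = 2163788682055/2199023255552 ≈ 0.9840). Hence R(10, 10) > 100, i.e. R(10, 10) ≥ 101.

Largest n = 100; hence R(10, 10) > 100.


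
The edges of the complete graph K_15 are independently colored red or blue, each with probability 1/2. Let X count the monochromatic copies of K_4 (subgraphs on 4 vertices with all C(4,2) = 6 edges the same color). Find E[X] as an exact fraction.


Let X = Σ_S X_S over the C(15, 4) = 1365 subsets S of size 4, where X_S = 1 if the K_4 on S is monochromatic.
For a fixed S, the K_4 on S has C(4, 2) = 6 edges. P[all 6 edges red] = (1/2)^6, and likewise for blue, so P[monochromatic] = 2·(1/2)^6 = 2^{1 − 6} = 1/32.
By linearity of expectation: E[X] = C(15, 4) · 2^{1 − 6} = 1365 · 1/32 = 1365/32.
Numerically: E[X] ≈ 42.6562.

E[X] = C(15,4)·2^(1−C(4,2)) = 1365/32 ≈ 42.6562.


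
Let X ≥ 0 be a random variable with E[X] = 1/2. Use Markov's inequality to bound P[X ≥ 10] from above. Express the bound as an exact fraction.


μ = E[X] = 1/2, a = 10.
Markov: P[X ≥ 10] ≤ μ/a = (1/2)/10 = 1/20.
Numerically: ≈ 0.050000.
(Since a = 10 > μ = 0.500000, the bound 1/20 is < 1 and informative.)

P[X ≥ 10] ≤ 1/20 ≈ 0.050000.


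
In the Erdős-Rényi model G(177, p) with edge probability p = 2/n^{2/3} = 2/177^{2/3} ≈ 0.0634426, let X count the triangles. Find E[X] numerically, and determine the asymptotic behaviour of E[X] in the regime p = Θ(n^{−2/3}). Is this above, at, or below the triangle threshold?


Number of potential triangles: C(177, 3) = 908600.
Each occurs with probability p³ ≈ (0.0634426)³ ≈ 2.55354464e-04.
By linearity: E[X] = C(177, 3)·p³ ≈ 908600 · 2.55354464e-04 ≈ 232.015066.
Since α = 2/3 < 1, p = c/n^{2/3} ≫ 1/n is above the triangle threshold p ~ 1/n. Asymptotically E[X] ~ (c³/6)·n^{3(1−α)} = (2³/6)·n^{1} → ∞; triangles are abundant w.h.p.

E[X] ≈ 232.015066; in regime p = Θ(1/n^{2/3}) E[X] diverges (above the triangle threshold p ~ 1/n).


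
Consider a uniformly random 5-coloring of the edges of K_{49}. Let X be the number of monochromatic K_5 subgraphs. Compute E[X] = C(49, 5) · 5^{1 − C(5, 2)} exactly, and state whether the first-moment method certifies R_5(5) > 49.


E[X] = C(49, 5) · 5^{1 − 10} = 1906884 · 5^{−9} = 1906884/1953125.
As a reduced fraction: E[X] = 1906884/1953125 ≈ 0.9763246.
Is E[X] < 1? YES.
Since E[X] < 1, there exists a 5-coloring of K_{49} with no monochromatic K_5; hence R_5(5) > 49.

E[X] = 1906884/1953125 ≈ 0.9763246; E[X] < 1, so R_5(5) > 49.


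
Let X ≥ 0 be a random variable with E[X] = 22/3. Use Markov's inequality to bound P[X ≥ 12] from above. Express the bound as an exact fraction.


μ = E[X] = 22/3, a = 12.
Markov: P[X ≥ 12] ≤ μ/a = (22/3)/12 = 11/18.
Numerically: ≈ 0.61111.
(Since a = 12 > μ = 7.33333, the bound 11/18 is < 1 and informative.)

P[X ≥ 12] ≤ 11/18 ≈ 0.61111.


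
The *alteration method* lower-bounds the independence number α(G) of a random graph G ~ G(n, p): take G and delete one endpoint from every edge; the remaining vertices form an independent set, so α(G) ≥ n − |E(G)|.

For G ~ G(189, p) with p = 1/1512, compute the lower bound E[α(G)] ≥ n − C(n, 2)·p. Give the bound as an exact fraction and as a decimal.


E[|E(G)|] = C(189, 2)·p = 17766 · (1/1512) = 47/4.
E[α(G)] ≥ n − E[|E(G)|] = 189 − 47/4 = 709/4.
Numerically: ≈ 177.250.
(This is only a lower bound; the true E[α(G)] may be larger.)

E[α(G)] ≥ 709/4 ≈ 177.250.


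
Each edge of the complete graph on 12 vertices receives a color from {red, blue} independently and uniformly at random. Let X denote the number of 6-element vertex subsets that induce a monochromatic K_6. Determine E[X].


Let X = Σ_S X_S over the C(12, 6) = 924 subsets S of size 6, where X_S = 1 if the K_6 on S is monochromatic.
For a fixed S, the K_6 on S has C(6, 2) = 15 edges. P[all 15 edges red] = (1/2)^15, and likewise for blue, so P[monochromatic] = 2·(1/2)^15 = 2^{1 − 15} = 1/16384.
By linearity of expectation: E[X] = C(12, 6) · 2^{1 − 15} = 924 · 1/16384 = 231/4096.
Numerically: E[X] ≈ 0.0564.

E[X] = C(12,6)·2^(1−C(6,2)) = 231/4096 ≈ 0.0564.


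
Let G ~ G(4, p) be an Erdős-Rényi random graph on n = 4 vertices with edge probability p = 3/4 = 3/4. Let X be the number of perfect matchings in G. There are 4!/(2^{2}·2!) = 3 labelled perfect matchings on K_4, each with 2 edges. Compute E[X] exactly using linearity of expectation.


K_4 has 4!/(2^{2}·2!) = 3 labelled perfect matchings.
For each such perfect matching H, let X_H = 1 if all 2 edges of H are present in G. Then P[X_H = 1] = p^{2} = (3/4)^{2} = 9/16.
Summing the indicators: E[X] = Σ_H E[X_H] = 3 · p^{2} = 3 · 9/16 = 27/16.
Numerically: E[X] ≈ 1.6875.

E[X] = 3 · (3/4)^{2} = 27/16 ≈ 1.6875.


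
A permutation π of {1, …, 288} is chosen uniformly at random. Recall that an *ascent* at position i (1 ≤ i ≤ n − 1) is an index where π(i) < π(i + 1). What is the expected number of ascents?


Write X = Σ X_I over i = 1, …, 287, with X_I the indicator of one ascent.
There are 287 indicators.
For each fixed i, the pair (π(i), π(i+1)) is a uniformly random ordered pair of distinct values from {1, …, 288}; by symmetry P[π(i) < π(i+1)] = 1/2.
By linearity: E[X] = 287 · (1/2) = (288 − 1) · (1/2) = 287/2 ≈ 143.500000.

E[X] = 287/2 = 143.500000.


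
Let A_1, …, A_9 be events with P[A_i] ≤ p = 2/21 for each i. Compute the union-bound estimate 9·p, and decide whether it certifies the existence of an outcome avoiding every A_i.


Union bound: P[∪_{i=1}^{9} A_i] ≤ Σ_i P[A_i] ≤ 9·p = 9·(2/21) = 6/7.
Numerically: 6/7 ≈ 0.857143.
Is 6/7 < 1? YES.
Since P[∪ A_i] ≤ 6/7 < 1, the complement has P[∩ A_i^c] ≥ 1 − 6/7 = 1/7 > 0, so some outcome avoids every A_i.

9·p = 6/7 ≈ 0.857143; existence CERTIFIED by the union bound.


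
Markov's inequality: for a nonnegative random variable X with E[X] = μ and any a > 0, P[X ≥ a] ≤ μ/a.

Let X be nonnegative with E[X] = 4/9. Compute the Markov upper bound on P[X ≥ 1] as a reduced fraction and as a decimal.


μ = E[X] = 4/9, a = 1.
Markov: P[X ≥ 1] ≤ μ/a = (4/9)/1 = 4/9.
Numerically: ≈ 0.44444.
(Since a = 1 > μ = 0.44444, the bound 4/9 is < 1 and informative.)

P[X ≥ 1] ≤ 4/9 ≈ 0.44444.


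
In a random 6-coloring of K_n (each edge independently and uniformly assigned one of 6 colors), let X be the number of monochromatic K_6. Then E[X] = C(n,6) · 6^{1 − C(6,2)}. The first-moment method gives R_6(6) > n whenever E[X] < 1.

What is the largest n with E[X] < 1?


We need C(n, 6) · 6^{1 − 15} < 1, i.e. C(n, 6) < 6^{15 − 1} = 78364164096.
Check values of n near the boundary:
  n = 196: C(196, 6) = 72887293024; 72887293024 < 78364164096? YES
  n = 197: C(197, 6) = 75176946208; 75176946208 < 78364164096? YES
  n = 198: C(198, 6) = 77526225777; 77526225777 < 78364164096? YES
  n = 199: C(199, 6) = 79936367511; 79936367511 < 78364164096? NO
  n = 200: C(200, 6) = 82408626300; 82408626300 < 78364164096? NO
  n = 201: C(201, 6) = 84944276340; 84944276340 < 78364164096? NO
The largest n with C(n, 6) < 78364164096 is n = 198 (where E[X] = 25842075259/26121388032 ≈ 0.989). Hence R_6(6) > 198, i.e. R_6(6) ≥ 199.

Largest n = 198; hence R_6(6) > 198.


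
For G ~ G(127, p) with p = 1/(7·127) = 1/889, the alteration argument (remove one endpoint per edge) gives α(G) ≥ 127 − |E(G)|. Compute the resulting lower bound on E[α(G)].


E[|E(G)|] = C(127, 2)·p = 8001 · (1/889) = 9.
E[α(G)] ≥ n − E[|E(G)|] = 127 − 9 = 118.
Numerically: ≈ 118.000.
(This is only a lower bound; the true E[α(G)] may be larger.)

E[α(G)] ≥ 118 ≈ 118.000.


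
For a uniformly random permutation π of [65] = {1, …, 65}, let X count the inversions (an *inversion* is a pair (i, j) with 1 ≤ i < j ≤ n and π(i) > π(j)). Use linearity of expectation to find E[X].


Write X = Σ X_I over the C(65, 2) = 2080 pairs i < j, with X_I the indicator of one inversion.
There are 2080 indicators.
For each fixed pair i < j, the values π(i) and π(j) are two distinct elements of {1, …, 65} in uniformly random order; by symmetry P[π(i) > π(j)] = 1/2.
By linearity: E[X] = 2080 · (1/2) = C(65, 2) · (1/2) = 2080/2 = 1040 ≈ 1040.00000.

E[X] = 1040 = 1040.00000.


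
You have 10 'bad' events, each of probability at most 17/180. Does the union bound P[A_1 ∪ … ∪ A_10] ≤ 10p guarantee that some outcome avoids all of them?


Union bound: P[∪_{i=1}^{10} A_i] ≤ Σ_i P[A_i] ≤ 10·p = 10·(17/180) = 17/18.
Numerically: 17/18 ≈ 0.944.
Is 17/18 < 1? YES.
Since P[∪ A_i] ≤ 17/18 < 1, the complement has P[∩ A_i^c] ≥ 1 − 17/18 = 1/18 > 0, so some outcome avoids every A_i.

10·p = 17/18 ≈ 0.944; existence CERTIFIED by the union bound.


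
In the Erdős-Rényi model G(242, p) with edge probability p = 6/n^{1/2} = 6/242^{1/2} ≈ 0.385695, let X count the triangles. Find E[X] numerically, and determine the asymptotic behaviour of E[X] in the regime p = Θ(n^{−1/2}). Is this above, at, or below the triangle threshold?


Number of potential triangles: C(242, 3) = 2332880.
Each occurs with probability p³ ≈ (0.385695)³ ≈ 5.73760574e-02.
By linearity: E[X] = C(242, 3)·p³ ≈ 2332880 · 5.73760574e-02 ≈ 133851.456733.
Since α = 1/2 < 1, p = c/n^{1/2} ≫ 1/n is above the triangle threshold p ~ 1/n. Asymptotically E[X] ~ (c³/6)·n^{3(1−α)} = (6³/6)·n^{1.5} → ∞; triangles are abundant w.h.p.

E[X] ≈ 133851.456733; in regime p = Θ(1/n^{1/2}) E[X] diverges (above the triangle threshold p ~ 1/n).


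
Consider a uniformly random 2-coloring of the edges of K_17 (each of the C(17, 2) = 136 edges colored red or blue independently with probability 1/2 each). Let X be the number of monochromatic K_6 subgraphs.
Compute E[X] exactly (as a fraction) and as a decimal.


Let X = Σ_S X_S over the C(17, 6) = 12376 subsets S of size 6, where X_S = 1 if the K_6 on S is monochromatic.
For a fixed S, the K_6 on S has C(6, 2) = 15 edges. P[all 15 edges red] = (1/2)^15, and likewise for blue, so P[monochromatic] = 2·(1/2)^15 = 2^{1 − 15} = 1/16384.
By linearity: E[X] = C(17, 6) · 2^{1 − 15} = 12376 · 1/16384 = 1547/2048.
Numerically: E[X] ≈ 0.755.

E[X] = C(17,6)·2^(1−C(6,2)) = 1547/2048 ≈ 0.755.


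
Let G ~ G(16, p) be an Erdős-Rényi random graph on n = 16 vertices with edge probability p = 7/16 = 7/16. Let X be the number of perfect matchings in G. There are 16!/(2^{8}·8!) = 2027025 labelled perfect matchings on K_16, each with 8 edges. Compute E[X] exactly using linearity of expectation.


K_16 has 16!/(2^{8}·8!) = 2027025 labelled perfect matchings.
For each such perfect matching H, let X_H = 1 if all 8 edges of H are present in G. Then P[X_H = 1] = p^{8} = (7/16)^{8} = 5764801/4294967296.
By linearity: E[X] = Σ_H E[X_H] = 2027025 · p^{8} = 2027025 · 5764801/4294967296 = 11685395747025/4294967296.
Numerically: E[X] ≈ 2721.

E[X] = 2027025 · (7/16)^{8} = 11685395747025/4294967296 ≈ 2721.


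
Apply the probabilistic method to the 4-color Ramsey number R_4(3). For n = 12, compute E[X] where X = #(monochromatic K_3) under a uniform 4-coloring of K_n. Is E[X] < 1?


E[X] = C(12, 3) · 4^{1 − 3} = 220 · 4^{−2} = 220/16.
As a reduced fraction: E[X] = 55/4 ≈ 13.750000.
Is E[X] < 1? NO.
Since E[X] ≥ 1, the first-moment bound is inconclusive at n = 12; it does NOT by itself certify R_4(3) > 12.

E[X] = 55/4 ≈ 13.750000; E[X] ≥ 1; first-moment method inconclusive here.


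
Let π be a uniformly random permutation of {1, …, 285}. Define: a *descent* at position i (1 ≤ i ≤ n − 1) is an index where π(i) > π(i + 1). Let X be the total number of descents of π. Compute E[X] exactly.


Write X = Σ X_I over i = 1, …, 284, with X_I the indicator of one descent.
There are 284 indicators.
For each fixed i, the pair (π(i), π(i+1)) is a uniformly random ordered pair of distinct values from {1, …, 285}; by symmetry P[π(i) > π(i+1)] = 1/2.
By linearity: E[X] = 284 · (1/2) = (285 − 1) · (1/2) = 142 ≈ 142.0000.

E[X] = 142 = 142.0000.


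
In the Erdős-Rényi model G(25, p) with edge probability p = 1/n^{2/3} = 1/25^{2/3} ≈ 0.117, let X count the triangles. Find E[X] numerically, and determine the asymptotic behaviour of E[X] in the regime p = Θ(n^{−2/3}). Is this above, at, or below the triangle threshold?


Number of potential triangles: C(25, 3) = 2300.
Each occurs with probability p³ ≈ (0.117)³ ≈ 1.600000e-03.
By linearity: E[X] = C(25, 3)·p³ ≈ 2300 · 1.600000e-03 ≈ 3.6800.
Since α = 2/3 < 1, p = c/n^{2/3} ≫ 1/n is above the triangle threshold p ~ 1/n. Asymptotically E[X] ~ (c³/6)·n^{3(1−α)} = (1³/6)·n^{1} → ∞; triangles are abundant w.h.p.

E[X] ≈ 3.6800; in regime p = Θ(1/n^{2/3}) E[X] diverges (above the triangle threshold p ~ 1/n).


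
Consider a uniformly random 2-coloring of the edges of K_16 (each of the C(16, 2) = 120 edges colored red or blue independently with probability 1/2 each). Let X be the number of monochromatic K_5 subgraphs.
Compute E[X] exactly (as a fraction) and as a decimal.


Let X = Σ_S X_S over the C(16, 5) = 4368 subsets S of size 5, where X_S = 1 if the K_5 on S is monochromatic.
For a fixed S, the K_5 on S has C(5, 2) = 10 edges. P[all 10 edges red] = (1/2)^10, and likewise for blue, so P[monochromatic] = 2·(1/2)^10 = 2^{1 − 10} = 1/512.
By linearity of expectation: E[X] = C(16, 5) · 2^{1 − 10} = 4368 · 1/512 = 273/32.
Numerically: E[X] ≈ 8.53125.

E[X] = C(16,5)·2^(1−C(5,2)) = 273/32 ≈ 8.53125.


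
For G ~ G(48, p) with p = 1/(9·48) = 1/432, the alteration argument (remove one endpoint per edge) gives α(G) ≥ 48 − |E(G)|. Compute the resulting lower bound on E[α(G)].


E[|E(G)|] = C(48, 2)·p = 1128 · (1/432) = 47/18.
E[α(G)] ≥ n − E[|E(G)|] = 48 − 47/18 = 817/18.
Numerically: ≈ 45.388889.
(This is only a lower bound; the true E[α(G)] may be larger.)

E[α(G)] ≥ 817/18 ≈ 45.388889.


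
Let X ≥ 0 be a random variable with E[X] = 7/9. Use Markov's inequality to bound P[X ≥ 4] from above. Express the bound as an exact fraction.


μ = E[X] = 7/9, a = 4.
Markov: P[X ≥ 4] ≤ μ/a = (7/9)/4 = 7/36.
Numerically: ≈ 0.194444.
(Since a = 4 > μ = 0.777778, the bound 7/36 is < 1 and informative.)

P[X ≥ 4] ≤ 7/36 ≈ 0.194444.


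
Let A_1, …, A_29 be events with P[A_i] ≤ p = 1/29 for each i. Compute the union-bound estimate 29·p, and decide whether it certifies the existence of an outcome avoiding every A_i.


Union bound: P[∪_{i=1}^{29} A_i] ≤ Σ_i P[A_i] ≤ 29·p = 29·(1/29) = 1.
Numerically: 1 ≈ 1.00000.
Is 1 < 1? NO.
Since the bound 1 is ≥ 1, the union bound is uninformative here; it does NOT by itself certify existence.

29·p = 1 ≈ 1.00000; existence NOT certified by the union bound.


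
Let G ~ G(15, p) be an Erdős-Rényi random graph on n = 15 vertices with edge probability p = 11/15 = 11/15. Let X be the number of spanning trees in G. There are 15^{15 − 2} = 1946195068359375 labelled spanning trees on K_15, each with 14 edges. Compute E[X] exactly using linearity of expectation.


K_15 has 15^{15 − 2} = 1946195068359375 labelled spanning trees.
For each such spanning tree H, let X_H = 1 if all 14 edges of H are present in G. Then P[X_H = 1] = p^{14} = (11/15)^{14} = 379749833583241/29192926025390625.
Summing the indicators: E[X] = Σ_H E[X_H] = 1946195068359375 · p^{14} = 1946195068359375 · 379749833583241/29192926025390625 = 379749833583241/15.
Numerically: E[X] ≈ 2.53167e+13.

E[X] = 1946195068359375 · (11/15)^{14} = 379749833583241/15 ≈ 2.53167e+13.


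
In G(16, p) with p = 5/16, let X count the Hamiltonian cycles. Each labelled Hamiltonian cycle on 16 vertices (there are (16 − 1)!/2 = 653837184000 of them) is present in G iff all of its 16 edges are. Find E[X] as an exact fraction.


K_16 has (16 − 1)!/2 = 653837184000 labelled Hamiltonian cycles.
For each such Hamiltonian cycle H, let X_H = 1 if all 16 edges of H are present in G. Then P[X_H = 1] = p^{16} = (5/16)^{16} = 152587890625/18446744073709551616.
By linearity of expectation: E[X] = Σ_H E[X_H] = 653837184000 · p^{16} = 653837184000 · 152587890625/18446744073709551616 = 97429332733154296875/18014398509481984.
Numerically: E[X] ≈ 5408.4.

E[X] = 653837184000 · (5/16)^{16} = 97429332733154296875/18014398509481984 ≈ 5408.4.


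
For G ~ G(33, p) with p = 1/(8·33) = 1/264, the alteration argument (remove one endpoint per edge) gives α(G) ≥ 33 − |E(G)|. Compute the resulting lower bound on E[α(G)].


E[|E(G)|] = C(33, 2)·p = 528 · (1/264) = 2.
E[α(G)] ≥ n − E[|E(G)|] = 33 − 2 = 31.
Numerically: ≈ 31.00000.
(This is only a lower bound; the true E[α(G)] may be larger.)

E[α(G)] ≥ 31 ≈ 31.00000.


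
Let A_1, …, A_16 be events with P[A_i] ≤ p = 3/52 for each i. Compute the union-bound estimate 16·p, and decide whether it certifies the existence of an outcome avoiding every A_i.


Union bound: P[∪_{i=1}^{16} A_i] ≤ Σ_i P[A_i] ≤ 16·p = 16·(3/52) = 12/13.
Numerically: 12/13 ≈ 0.923077.
Is 12/13 < 1? YES.
Since P[∪ A_i] ≤ 12/13 < 1, the complement has P[∩ A_i^c] ≥ 1 − 12/13 = 1/13 > 0, so some outcome avoids every A_i.

16·p = 12/13 ≈ 0.923077; existence CERTIFIED by the union bound.


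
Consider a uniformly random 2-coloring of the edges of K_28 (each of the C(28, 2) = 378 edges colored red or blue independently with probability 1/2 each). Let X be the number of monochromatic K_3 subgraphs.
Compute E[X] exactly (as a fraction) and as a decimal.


Let X = Σ_S X_S over the C(28, 3) = 3276 subsets S of size 3, where X_S = 1 if the K_3 on S is monochromatic.
For a fixed S, the K_3 on S has C(3, 2) = 3 edges. P[all 3 edges red] = (1/2)^3, and likewise for blue, so P[monochromatic] = 2·(1/2)^3 = 2^{1 − 3} = 1/4.
By linearity of expectation: E[X] = C(28, 3) · 2^{1 − 3} = 3276 · 1/4 = 819.
Numerically: E[X] ≈ 819.00000.

E[X] = C(28,3)·2^(1−C(3,2)) = 819 ≈ 819.00000.


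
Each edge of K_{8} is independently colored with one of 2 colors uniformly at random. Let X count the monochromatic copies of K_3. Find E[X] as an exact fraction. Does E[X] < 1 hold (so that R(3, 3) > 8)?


E[X] = C(8, 3) · 2^{1 − 3} = 56 · 2^{−2} = 56/4.
As a reduced fraction: E[X] = 14 ≈ 14.000000.
Is E[X] < 1? NO.
Since E[X] ≥ 1, the first-moment bound is inconclusive at n = 8; it does NOT by itself certify R(3, 3) > 8.

E[X] = 14 ≈ 14.000000; E[X] ≥ 1; first-moment method inconclusive here.
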